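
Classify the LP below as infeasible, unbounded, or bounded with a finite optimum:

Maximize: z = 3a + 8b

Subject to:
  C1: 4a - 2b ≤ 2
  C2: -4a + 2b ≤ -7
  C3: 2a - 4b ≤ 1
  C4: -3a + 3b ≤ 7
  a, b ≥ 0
C1 requires 4a - 2b ≤ 2, while C2 (-4a + 2b ≤ -7) is equivalent to 4a - 2b ≥ 7. Together they would need 7 ≤ 4a - 2b ≤ 2, which is impossible since 7 > 2. No point satisfies all constraints.

Infeasible: no point satisfies all constraints simultaneously.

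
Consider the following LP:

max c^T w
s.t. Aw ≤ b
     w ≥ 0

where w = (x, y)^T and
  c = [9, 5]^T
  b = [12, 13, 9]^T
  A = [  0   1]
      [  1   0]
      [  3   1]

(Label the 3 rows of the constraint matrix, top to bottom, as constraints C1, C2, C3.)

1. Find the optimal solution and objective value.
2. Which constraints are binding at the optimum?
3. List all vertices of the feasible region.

1. x = 0, y = 9, z = 45
2. C3, x ≥ 0
3. (0, 0), (3, 0), (0, 9)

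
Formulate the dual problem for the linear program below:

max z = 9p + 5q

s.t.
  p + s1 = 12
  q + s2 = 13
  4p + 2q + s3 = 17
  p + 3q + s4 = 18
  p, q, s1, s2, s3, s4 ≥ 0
Minimize: z = 12y1 + 13y2 + 17y3 + 18y4

Subject to:
  C1: -y1 - 4y3 - y4 ≤ -9
  C2: -y2 - 2y3 - 3y4 ≤ -5
  y1, y2, y3, y4 ≥ 0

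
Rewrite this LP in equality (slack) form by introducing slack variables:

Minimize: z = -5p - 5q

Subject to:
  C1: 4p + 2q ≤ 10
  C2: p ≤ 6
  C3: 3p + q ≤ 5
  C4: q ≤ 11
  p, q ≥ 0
min z = -5p - 5q

s.t.
  4p + 2q + s1 = 10
  p + s2 = 6
  3p + q + s3 = 5
  q + s4 = 11
  p, q, s1, s2, s3, s4 ≥ 0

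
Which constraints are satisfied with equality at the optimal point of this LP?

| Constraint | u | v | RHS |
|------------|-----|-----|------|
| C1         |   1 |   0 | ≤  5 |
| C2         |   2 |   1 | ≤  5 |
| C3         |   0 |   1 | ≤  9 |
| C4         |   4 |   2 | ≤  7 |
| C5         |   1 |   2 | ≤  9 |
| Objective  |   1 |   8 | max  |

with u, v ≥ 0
Optimal: u = 0, v = 3.5
Slack at optimum:
  C1: slack = 5
  C2: slack = 1.5
  C3: slack = 5.5
  C4: slack = 0 (binding)
  C5: slack = 2
  u ≥ 0: u = 0 (binding)
  v ≥ 0: v = 3.5
Binding constraints: C4, u ≥ 0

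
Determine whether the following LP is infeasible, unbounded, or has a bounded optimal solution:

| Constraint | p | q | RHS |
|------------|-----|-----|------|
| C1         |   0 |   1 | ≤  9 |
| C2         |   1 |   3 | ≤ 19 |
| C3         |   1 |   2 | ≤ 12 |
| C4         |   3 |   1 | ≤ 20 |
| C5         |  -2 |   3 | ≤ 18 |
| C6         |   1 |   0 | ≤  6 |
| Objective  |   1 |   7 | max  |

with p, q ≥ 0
The point (0, 6) satisfies every constraint, so the LP is feasible; the constraints give p ≤ 6 and q ≤ 9, which with p, q ≥ 0 keep the feasible region inside a bounded box. A feasible, bounded LP attains a finite optimum at a vertex.

Evaluating z = p + 7q at each vertex:
  (0, 0): z = 0
  (6, 0): z = 6
  (6, 2): z = 20
  (5.6, 3.2): z = 28
  (0, 6): z = 42

Bounded optimum: z* = 42 at (0, 6).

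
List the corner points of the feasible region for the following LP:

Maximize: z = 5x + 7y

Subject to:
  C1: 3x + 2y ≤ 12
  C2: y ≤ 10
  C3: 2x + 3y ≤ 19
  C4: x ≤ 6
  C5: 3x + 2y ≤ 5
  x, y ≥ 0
Each vertex is the intersection of two constraint boundaries that also satisfies all remaining constraints:
  x = 0 and y = 0 → (0, 0)
  3x + 2y = 5 and y = 0 → (1.667, 0)
  3x + 2y = 5 and x = 0 → (0, 2.5)

Vertices: (0, 0), (1.667, 0), (0, 2.5)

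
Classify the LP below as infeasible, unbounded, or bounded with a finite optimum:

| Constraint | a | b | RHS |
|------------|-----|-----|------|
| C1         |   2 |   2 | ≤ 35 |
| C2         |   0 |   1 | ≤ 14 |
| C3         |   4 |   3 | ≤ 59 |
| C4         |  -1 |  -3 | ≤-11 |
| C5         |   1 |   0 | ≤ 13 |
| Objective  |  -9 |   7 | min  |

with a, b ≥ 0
The point (13, 0) satisfies every constraint, so the LP is feasible; the constraints give a ≤ 13 and b ≤ 14, which with a, b ≥ 0 keep the feasible region inside a bounded box. A feasible, bounded LP attains a finite optimum at a vertex.

Evaluating z = -9a + 7b at each vertex:
  (0, 3.667): z = 25.67
  (11, 0): z = -99
  (13, 0): z = -117
  (13, 2.333): z = -100.7
  (6.5, 11): z = 18.5
  (3.5, 14): z = 66.5
  (0, 14): z = 98

Feasible with finite optimum z* = -117 at (13, 0).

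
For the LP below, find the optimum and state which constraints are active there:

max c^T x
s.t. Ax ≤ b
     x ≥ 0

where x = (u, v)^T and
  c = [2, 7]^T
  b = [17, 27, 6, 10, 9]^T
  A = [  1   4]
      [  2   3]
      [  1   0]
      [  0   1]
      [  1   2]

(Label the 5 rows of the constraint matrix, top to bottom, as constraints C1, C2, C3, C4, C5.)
Optimal: u = 1, v = 4
Slack at optimum:
  C1: slack = 0 (binding)
  C2: slack = 13
  C3: slack = 5
  C4: slack = 6
  C5: slack = 0 (binding)
  u ≥ 0: u = 1
  v ≥ 0: v = 4
Binding constraints: C1, C5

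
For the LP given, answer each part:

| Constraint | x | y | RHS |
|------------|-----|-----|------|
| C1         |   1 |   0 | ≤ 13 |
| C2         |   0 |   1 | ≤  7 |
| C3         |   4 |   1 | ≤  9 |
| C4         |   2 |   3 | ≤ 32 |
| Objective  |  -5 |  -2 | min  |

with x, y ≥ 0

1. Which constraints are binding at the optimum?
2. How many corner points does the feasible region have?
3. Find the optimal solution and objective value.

1. C2, C3
2. 4
3. x = 0.5, y = 7, z = -16.5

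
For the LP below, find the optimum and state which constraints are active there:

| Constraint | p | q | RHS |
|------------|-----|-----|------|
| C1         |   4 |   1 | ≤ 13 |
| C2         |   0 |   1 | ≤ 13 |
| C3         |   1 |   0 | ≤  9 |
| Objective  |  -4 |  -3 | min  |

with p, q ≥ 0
Optimal: p = 0, q = 13
Slack at optimum:
  C1: slack = 0 (binding)
  C2: slack = 0 (binding)
  C3: slack = 9
  p ≥ 0: p = 0 (binding)
  q ≥ 0: q = 13
Binding constraints: C1, C2, p ≥ 0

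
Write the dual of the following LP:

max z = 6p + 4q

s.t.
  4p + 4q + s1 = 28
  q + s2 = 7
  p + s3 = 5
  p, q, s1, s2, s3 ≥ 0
Minimize: z = 28y1 + 7y2 + 5y3

Subject to:
  C1: -4y1 - y3 ≤ -6
  C2: -4y1 - y2 ≤ -4
  y1, y2, y3 ≥ 0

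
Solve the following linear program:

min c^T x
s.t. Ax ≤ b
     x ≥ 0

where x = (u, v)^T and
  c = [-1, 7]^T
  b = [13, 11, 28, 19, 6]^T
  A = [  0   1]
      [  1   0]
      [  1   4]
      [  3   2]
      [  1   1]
Each vertex is the intersection of two constraint boundaries that also satisfies all remaining constraints:
  u = 0 and v = 0 → (0, 0)
  u + v = 6 and v = 0 → (6, 0)
  u + v = 6 and u = 0 → (0, 6)

Evaluating z = -u + 7v at each vertex:
  (0, 0): z = 0
  (6, 0): z = -6
  (0, 6): z = 42

The minimum is at (6, 0) with z = -6.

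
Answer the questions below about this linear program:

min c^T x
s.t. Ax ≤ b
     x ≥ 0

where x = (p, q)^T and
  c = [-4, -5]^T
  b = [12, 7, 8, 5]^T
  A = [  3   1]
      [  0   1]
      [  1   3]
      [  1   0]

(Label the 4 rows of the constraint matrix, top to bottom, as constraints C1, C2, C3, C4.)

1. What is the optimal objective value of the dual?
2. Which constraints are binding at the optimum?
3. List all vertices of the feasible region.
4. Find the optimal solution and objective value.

1. -21.5 (by strong duality, equal to the primal optimum)
2. C1, C3
3. (0, 0), (4, 0), (3.5, 1.5), (0, 2.667)
4. p = 3.5, q = 1.5, z = -21.5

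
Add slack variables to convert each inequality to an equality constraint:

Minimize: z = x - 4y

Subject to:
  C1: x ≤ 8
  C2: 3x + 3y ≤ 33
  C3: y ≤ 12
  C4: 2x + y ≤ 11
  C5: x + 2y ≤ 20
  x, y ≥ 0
min z = x - 4y

s.t.
  x + s1 = 8
  3x + 3y + s2 = 33
  y + s3 = 12
  2x + y + s4 = 11
  x + 2y + s5 = 20
  x, y, s1, s2, s3, s4, s5 ≥ 0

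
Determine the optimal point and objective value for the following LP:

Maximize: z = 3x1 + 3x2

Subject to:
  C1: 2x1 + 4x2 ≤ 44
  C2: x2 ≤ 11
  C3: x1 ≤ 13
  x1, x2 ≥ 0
Each vertex is the intersection of two constraint boundaries that also satisfies all remaining constraints:
  x1 = 0 and x2 = 0 → (0, 0)
  x1 = 13 and x2 = 0 → (13, 0)
  2x1 + 4x2 = 44 and x1 = 13 → (13, 4.5)
  2x1 + 4x2 = 44 and x2 = 11 → (0, 11)

Evaluating z = 3x1 + 3x2 at each vertex:
  (0, 0): z = 0
  (13, 0): z = 39
  (13, 4.5): z = 52.5
  (0, 11): z = 33

The maximum is at (13, 4.5) with z = 52.5.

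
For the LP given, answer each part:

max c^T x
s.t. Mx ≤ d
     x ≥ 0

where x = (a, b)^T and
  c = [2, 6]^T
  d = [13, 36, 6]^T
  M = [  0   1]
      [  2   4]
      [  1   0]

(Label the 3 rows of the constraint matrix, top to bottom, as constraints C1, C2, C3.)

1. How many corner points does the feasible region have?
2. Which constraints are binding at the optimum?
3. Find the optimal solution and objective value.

1. 4
2. C2, a ≥ 0
3. a = 0, b = 9, z = 54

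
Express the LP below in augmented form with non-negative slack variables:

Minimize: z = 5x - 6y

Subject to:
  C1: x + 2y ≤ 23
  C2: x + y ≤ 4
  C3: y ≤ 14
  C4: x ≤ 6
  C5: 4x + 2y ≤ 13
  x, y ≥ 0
min z = 5x - 6y

s.t.
  x + 2y + s1 = 23
  x + y + s2 = 4
  y + s3 = 14
  x + s4 = 6
  4x + 2y + s5 = 13
  x, y, s1, s2, s3, s4, s5 ≥ 0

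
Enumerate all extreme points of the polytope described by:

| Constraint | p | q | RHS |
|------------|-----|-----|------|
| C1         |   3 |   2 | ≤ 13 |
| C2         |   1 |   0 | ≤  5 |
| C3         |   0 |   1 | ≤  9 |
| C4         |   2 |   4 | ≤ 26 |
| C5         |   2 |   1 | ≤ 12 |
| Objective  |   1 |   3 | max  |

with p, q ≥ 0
Each vertex is the intersection of two constraint boundaries that also satisfies all remaining constraints:
  p = 0 and q = 0 → (0, 0)
  3p + 2q = 13 and q = 0 → (4.333, 0)
  3p + 2q = 13 and 2p + 4q = 26 → (0, 6.5)

Vertices: (0, 0), (4.333, 0), (0, 6.5)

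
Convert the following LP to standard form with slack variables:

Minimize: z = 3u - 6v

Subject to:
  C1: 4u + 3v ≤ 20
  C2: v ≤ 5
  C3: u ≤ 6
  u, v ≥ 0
min z = 3u - 6v

s.t.
  4u + 3v + s1 = 20
  v + s2 = 5
  u + s3 = 6
  u, v, s1, s2, s3 ≥ 0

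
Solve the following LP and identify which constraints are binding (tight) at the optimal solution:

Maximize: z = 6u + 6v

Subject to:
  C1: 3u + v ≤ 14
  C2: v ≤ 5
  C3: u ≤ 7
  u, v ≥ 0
Optimal: u = 3, v = 5
Binding: C1, C2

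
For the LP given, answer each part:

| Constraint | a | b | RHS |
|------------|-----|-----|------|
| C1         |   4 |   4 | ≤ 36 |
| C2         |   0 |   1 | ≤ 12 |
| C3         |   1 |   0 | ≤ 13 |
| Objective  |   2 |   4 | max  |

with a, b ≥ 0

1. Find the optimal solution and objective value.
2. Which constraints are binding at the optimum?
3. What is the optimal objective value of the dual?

1. a = 0, b = 9, z = 36
2. C1, a ≥ 0
3. 36 (by strong duality, equal to the primal optimum)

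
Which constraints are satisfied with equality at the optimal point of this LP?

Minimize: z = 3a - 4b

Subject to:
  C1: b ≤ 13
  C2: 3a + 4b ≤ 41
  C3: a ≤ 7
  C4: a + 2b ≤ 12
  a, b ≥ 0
Optimal: a = 0, b = 6
Binding: C4, a ≥ 0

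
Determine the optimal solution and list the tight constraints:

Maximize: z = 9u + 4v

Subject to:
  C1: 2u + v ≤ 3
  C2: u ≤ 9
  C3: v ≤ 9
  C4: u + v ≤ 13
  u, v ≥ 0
Optimal: u = 1.5, v = 0
Binding: C1, v ≥ 0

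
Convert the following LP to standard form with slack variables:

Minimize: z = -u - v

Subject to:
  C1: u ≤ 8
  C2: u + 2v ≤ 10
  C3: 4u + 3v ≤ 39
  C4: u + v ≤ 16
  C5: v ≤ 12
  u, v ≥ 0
min z = -u - v

s.t.
  u + s1 = 8
  u + 2v + s2 = 10
  4u + 3v + s3 = 39
  u + v + s4 = 16
  v + s5 = 12
  u, v, s1, s2, s3, s4, s5 ≥ 0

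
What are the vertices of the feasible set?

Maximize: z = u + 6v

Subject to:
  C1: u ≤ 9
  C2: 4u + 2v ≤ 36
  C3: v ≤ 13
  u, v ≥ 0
Each vertex is the intersection of two constraint boundaries that also satisfies all remaining constraints:
  u = 0 and v = 0 → (0, 0)
  u = 9 and 4u + 2v = 36 → (9, 0)
  4u + 2v = 36 and v = 13 → (2.5, 13)
  v = 13 and u = 0 → (0, 13)

Vertices: (0, 0), (9, 0), (2.5, 13), (0, 13)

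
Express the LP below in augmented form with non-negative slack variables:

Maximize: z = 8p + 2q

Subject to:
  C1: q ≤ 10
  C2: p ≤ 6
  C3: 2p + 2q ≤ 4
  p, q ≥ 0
max z = 8p + 2q

s.t.
  q + s1 = 10
  p + s2 = 6
  2p + 2q + s3 = 4
  p, q, s1, s2, s3 ≥ 0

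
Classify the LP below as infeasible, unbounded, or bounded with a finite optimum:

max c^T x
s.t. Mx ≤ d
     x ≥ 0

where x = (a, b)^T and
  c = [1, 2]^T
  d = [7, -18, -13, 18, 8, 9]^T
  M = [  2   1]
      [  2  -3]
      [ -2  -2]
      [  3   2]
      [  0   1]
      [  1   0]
The point (0, 7) satisfies every constraint, so the LP is feasible; the constraints give a ≤ 9 and b ≤ 8, which with a, b ≥ 0 keep the feasible region inside a bounded box. A feasible, bounded LP attains a finite optimum at a vertex.

Evaluating z = a + 2b at each vertex:
  (0.3, 6.2): z = 12.7
  (0.375, 6.25): z = 12.88
  (0, 7): z = 14
  (0, 6.5): z = 13

Bounded optimum: z* = 14 at (0, 7).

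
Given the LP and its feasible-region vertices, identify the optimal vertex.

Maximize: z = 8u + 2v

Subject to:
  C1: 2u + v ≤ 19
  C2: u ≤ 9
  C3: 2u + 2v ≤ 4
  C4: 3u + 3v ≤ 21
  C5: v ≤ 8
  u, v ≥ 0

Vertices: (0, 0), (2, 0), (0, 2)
(2, 0) with z = 16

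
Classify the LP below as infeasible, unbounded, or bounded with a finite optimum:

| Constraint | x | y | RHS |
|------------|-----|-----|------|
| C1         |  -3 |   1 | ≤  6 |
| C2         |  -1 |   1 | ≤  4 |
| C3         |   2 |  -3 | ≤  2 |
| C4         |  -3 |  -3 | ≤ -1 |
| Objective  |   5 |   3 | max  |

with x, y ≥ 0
Feasible point: (0, 1) satisfies every constraint, so the LP is feasible.
Direction d = (1, 1): for each constraint row a, a·d ≤ 0 —
  (-3)(1) + (1)(1) = -2 ≤ 0
  (-1)(1) + (1)(1) = 0 ≤ 0
  (2)(1) + (-3)(1) = -1 ≤ 0
  (-3)(1) + (-3)(1) = -6 ≤ 0
and d ≥ 0, so (0, 1) + t·d stays feasible for every t ≥ 0. Along this ray z = 5x + 3y changes by 8 per unit t, so z → +∞.

The LP is unbounded; z can be made arbitrarily large.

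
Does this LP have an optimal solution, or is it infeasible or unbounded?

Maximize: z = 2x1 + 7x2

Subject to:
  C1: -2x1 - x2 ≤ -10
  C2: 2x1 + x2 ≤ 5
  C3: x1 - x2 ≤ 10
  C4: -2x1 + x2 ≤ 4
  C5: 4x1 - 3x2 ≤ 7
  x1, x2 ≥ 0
C2 requires 2x1 + x2 ≤ 5, while C1 (-2x1 - x2 ≤ -10) is equivalent to 2x1 + x2 ≥ 10. Together they would need 10 ≤ 2x1 + x2 ≤ 5, which is impossible since 10 > 5. No point satisfies all constraints.

Infeasible: no point satisfies all constraints simultaneously.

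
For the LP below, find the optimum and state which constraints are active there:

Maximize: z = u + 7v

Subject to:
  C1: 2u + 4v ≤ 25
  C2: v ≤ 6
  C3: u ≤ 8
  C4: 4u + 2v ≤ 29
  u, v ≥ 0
Optimal: u = 0.5, v = 6
Binding: C1, C2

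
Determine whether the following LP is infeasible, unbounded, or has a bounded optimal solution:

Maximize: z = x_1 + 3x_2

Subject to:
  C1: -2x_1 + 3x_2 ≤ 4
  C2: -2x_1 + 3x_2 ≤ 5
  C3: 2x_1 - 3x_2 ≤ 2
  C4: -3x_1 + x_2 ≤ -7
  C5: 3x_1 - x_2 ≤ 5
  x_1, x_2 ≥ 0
C5 requires 3x_1 - x_2 ≤ 5, while C4 (-3x_1 + x_2 ≤ -7) is equivalent to 3x_1 - x_2 ≥ 7. Together they would need 7 ≤ 3x_1 - x_2 ≤ 5, which is impossible since 7 > 5. No point satisfies all constraints.

The feasible region is empty; the LP is infeasible.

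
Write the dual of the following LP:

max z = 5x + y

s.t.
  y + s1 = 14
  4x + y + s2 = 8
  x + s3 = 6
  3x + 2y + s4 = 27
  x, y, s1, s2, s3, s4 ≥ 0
Minimize: z = 14y1 + 8y2 + 6y3 + 27y4

Subject to:
  C1: -4y2 - y3 - 3y4 ≤ -5
  C2: -y1 - y2 - 2y4 ≤ -1
  y1, y2, y3, y4 ≥ 0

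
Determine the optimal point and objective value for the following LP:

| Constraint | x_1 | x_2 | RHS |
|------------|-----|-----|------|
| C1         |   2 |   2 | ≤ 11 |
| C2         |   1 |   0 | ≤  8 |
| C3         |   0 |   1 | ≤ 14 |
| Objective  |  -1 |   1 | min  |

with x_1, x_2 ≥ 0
Each vertex is the intersection of two constraint boundaries that also satisfies all remaining constraints:
  x_1 = 0 and x_2 = 0 → (0, 0)
  2x_1 + 2x_2 = 11 and x_2 = 0 → (5.5, 0)
  2x_1 + 2x_2 = 11 and x_1 = 0 → (0, 5.5)

Evaluating z = -x_1 + x_2 at each vertex:
  (0, 0): z = 0
  (5.5, 0): z = -5.5
  (0, 5.5): z = 5.5

The minimum is at (5.5, 0) with z = -5.5.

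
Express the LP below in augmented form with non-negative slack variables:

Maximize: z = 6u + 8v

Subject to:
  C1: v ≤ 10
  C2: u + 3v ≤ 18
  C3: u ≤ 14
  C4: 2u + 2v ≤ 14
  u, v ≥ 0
max z = 6u + 8v

s.t.
  v + s1 = 10
  u + 3v + s2 = 18
  u + s3 = 14
  2u + 2v + s4 = 14
  u, v, s1, s2, s3, s4 ≥ 0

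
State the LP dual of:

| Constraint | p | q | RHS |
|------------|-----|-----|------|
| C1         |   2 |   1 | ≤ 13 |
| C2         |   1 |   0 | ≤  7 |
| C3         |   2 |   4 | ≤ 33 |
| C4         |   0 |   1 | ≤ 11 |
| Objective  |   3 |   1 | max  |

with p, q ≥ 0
Minimize: z = 13y1 + 7y2 + 33y3 + 11y4

Subject to:
  C1: -2y1 - y2 - 2y3 ≤ -3
  C2: -y1 - 4y3 - y4 ≤ -1
  y1, y2, y3, y4 ≥ 0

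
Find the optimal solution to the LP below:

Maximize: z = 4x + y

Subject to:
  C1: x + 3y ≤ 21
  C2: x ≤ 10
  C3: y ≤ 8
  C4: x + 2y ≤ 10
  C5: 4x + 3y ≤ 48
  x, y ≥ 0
Each vertex is the intersection of two constraint boundaries that also satisfies all remaining constraints:
  x = 0 and y = 0 → (0, 0)
  x = 10 and x + 2y = 10 → (10, 0)
  x + 2y = 10 and x = 0 → (0, 5)

Evaluating z = 4x + y at each vertex:
  (0, 0): z = 0
  (10, 0): z = 40
  (0, 5): z = 5

The maximum is at (10, 0) with z = 40.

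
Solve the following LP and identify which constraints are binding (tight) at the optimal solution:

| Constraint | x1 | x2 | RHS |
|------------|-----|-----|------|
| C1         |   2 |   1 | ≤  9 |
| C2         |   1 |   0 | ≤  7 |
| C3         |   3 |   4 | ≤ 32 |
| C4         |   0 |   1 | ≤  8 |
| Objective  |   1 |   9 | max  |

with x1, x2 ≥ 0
Optimal: x1 = 0, x2 = 8
Binding: C3, C4, x1 ≥ 0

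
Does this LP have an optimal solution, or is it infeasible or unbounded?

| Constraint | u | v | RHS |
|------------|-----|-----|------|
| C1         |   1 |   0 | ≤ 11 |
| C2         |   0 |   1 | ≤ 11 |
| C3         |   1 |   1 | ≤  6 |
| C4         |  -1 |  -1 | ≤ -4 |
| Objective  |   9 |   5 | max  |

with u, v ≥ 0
The point (6, 0) satisfies every constraint, so the LP is feasible; the constraints give u ≤ 11 and v ≤ 11, which with u, v ≥ 0 keep the feasible region inside a bounded box. A feasible, bounded LP attains a finite optimum at a vertex.

The LP has an optimal solution: (6, 0) with z = 54.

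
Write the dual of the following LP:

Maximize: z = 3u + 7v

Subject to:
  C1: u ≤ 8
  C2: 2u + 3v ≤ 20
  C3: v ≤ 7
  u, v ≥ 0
Minimize: z = 8y1 + 20y2 + 7y3

Subject to:
  C1: -y1 - 2y2 ≤ -3
  C2: -3y2 - y3 ≤ -7
  y1, y2, y3 ≥ 0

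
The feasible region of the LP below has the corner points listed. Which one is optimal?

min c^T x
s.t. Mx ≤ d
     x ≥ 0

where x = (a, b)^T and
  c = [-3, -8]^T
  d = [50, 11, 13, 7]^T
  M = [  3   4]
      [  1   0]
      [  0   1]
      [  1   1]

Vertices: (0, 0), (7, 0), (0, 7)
(0, 7) with z = -56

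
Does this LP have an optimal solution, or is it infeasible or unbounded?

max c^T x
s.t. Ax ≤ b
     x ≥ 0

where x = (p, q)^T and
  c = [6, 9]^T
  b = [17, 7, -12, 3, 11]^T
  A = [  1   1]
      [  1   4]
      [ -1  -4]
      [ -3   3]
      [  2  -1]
One constraint requires p + 4q ≤ 7, while the constraint -p - 4q ≤ -12 is equivalent to p + 4q ≥ 12. Together they would need 12 ≤ p + 4q ≤ 7, which is impossible since 12 > 7. No point satisfies all constraints.

Infeasible — the constraint set is empty.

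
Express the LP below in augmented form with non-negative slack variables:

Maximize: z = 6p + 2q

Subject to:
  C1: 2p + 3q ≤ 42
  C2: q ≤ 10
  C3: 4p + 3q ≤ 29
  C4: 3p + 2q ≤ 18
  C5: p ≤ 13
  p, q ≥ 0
max z = 6p + 2q

s.t.
  2p + 3q + s1 = 42
  q + s2 = 10
  4p + 3q + s3 = 29
  3p + 2q + s4 = 18
  p + s5 = 13
  p, q, s1, s2, s3, s4, s5 ≥ 0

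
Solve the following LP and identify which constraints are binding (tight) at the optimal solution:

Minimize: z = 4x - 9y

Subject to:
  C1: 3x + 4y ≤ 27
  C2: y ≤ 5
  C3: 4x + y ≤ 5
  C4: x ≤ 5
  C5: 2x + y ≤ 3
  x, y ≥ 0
Optimal: x = 0, y = 3
Slack at optimum:
  C1: slack = 15
  C2: slack = 2
  C3: slack = 2
  C4: slack = 5
  C5: slack = 0 (binding)
  x ≥ 0: x = 0 (binding)
  y ≥ 0: y = 3
Binding constraints: C5, x ≥ 0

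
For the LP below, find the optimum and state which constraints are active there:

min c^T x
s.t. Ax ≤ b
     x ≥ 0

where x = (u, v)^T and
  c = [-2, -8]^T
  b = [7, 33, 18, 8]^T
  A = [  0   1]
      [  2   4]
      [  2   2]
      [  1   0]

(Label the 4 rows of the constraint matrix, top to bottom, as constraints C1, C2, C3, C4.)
Optimal: u = 2, v = 7
Slack at optimum:
  C1: slack = 0 (binding)
  C2: slack = 1
  C3: slack = 0 (binding)
  C4: slack = 6
  u ≥ 0: u = 2
  v ≥ 0: v = 7
Binding constraints: C1, C3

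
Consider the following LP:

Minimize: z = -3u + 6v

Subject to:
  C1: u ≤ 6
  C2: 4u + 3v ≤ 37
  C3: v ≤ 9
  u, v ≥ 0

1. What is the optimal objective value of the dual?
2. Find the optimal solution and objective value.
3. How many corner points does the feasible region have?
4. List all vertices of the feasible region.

1. -18 (by strong duality, equal to the primal optimum)
2. u = 6, v = 0, z = -18
3. 5
4. (0, 0), (6, 0), (6, 4.333), (2.5, 9), (0, 9)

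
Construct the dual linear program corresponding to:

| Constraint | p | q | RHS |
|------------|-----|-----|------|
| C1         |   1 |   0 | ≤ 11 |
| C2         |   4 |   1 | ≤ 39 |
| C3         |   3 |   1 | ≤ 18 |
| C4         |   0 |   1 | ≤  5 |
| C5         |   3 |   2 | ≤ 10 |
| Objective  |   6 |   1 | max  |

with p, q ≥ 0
Minimize: z = 11y1 + 39y2 + 18y3 + 5y4 + 10y5

Subject to:
  C1: -y1 - 4y2 - 3y3 - 3y5 ≤ -6
  C2: -y2 - y3 - y4 - 2y5 ≤ -1
  y1, y2, y3, y4, y5 ≥ 0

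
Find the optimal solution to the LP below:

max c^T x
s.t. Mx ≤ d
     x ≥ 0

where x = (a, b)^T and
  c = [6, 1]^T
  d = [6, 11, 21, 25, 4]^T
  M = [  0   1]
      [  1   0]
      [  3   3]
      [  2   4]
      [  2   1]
Each vertex is the intersection of two constraint boundaries that also satisfies all remaining constraints:
  a = 0 and b = 0 → (0, 0)
  2a + b = 4 and b = 0 → (2, 0)
  2a + b = 4 and a = 0 → (0, 4)

Evaluating z = 6a + b at each vertex:
  (0, 0): z = 0
  (2, 0): z = 12
  (0, 4): z = 4

The maximum is at (2, 0) with z = 12.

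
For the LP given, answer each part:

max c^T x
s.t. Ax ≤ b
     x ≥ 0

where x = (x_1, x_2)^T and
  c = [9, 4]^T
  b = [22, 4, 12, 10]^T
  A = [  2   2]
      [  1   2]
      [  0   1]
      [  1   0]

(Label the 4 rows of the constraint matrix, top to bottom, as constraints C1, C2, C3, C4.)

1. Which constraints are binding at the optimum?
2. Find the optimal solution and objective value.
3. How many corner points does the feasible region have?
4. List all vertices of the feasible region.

1. C2, x_2 ≥ 0
2. x_1 = 4, x_2 = 0, z = 36
3. 3
4. (0, 0), (4, 0), (0, 2)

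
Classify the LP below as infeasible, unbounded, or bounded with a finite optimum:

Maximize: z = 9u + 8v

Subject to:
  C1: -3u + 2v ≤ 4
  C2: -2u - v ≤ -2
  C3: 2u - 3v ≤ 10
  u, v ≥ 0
Feasible point: (1, 0) satisfies every constraint, so the LP is feasible.
Direction d = (1, 1): for each constraint row a, a·d ≤ 0 —
  (-3)(1) + (2)(1) = -1 ≤ 0
  (-2)(1) + (-1)(1) = -3 ≤ 0
  (2)(1) + (-3)(1) = -1 ≤ 0
and d ≥ 0, so (1, 0) + t·d stays feasible for every t ≥ 0. Along this ray z = 9u + 8v changes by 17 per unit t, so z → +∞.

The LP is unbounded; z can be made arbitrarily large.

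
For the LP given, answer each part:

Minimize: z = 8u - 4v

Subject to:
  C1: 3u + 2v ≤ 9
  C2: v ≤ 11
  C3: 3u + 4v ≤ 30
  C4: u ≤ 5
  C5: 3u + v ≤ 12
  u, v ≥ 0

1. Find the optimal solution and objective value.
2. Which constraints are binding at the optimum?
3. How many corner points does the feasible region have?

1. u = 0, v = 4.5, z = -18
2. C1, u ≥ 0
3. 3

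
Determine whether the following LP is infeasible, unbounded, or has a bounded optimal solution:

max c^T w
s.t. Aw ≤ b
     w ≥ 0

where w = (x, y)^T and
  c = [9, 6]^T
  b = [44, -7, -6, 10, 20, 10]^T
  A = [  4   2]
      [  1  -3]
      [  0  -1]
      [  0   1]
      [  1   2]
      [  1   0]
The point (8, 6) satisfies every constraint, so the LP is feasible; the constraints give x ≤ 10 and y ≤ 10, which with x, y ≥ 0 keep the feasible region inside a bounded box. A feasible, bounded LP attains a finite optimum at a vertex.

Evaluating z = 9x + 6y at each vertex:
  (0, 6): z = 36
  (8, 6): z = 108
  (0, 10): z = 60

Bounded optimum: z* = 108 at (8, 6).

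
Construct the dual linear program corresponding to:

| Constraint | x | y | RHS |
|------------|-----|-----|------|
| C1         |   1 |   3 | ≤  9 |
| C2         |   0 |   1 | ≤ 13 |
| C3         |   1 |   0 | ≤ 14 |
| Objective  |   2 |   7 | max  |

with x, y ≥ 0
Minimize: z = 9y1 + 13y2 + 14y3

Subject to:
  C1: -y1 - y3 ≤ -2
  C2: -3y1 - y2 ≤ -7
  y1, y2, y3 ≥ 0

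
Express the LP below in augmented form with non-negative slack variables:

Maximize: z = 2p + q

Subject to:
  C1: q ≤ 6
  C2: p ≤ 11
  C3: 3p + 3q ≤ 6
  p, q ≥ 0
max z = 2p + q

s.t.
  q + s1 = 6
  p + s2 = 11
  3p + 3q + s3 = 6
  p, q, s1, s2, s3 ≥ 0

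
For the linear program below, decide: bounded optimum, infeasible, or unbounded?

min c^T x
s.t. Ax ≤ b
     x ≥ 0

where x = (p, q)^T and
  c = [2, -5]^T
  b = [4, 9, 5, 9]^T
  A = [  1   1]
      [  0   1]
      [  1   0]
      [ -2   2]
The point (0, 4) satisfies every constraint, so the LP is feasible; the constraints give p ≤ 5 and q ≤ 9, which with p, q ≥ 0 keep the feasible region inside a bounded box. A feasible, bounded LP attains a finite optimum at a vertex.

Evaluating z = 2p - 5q at each vertex:
  (0, 0): z = 0
  (4, 0): z = 8
  (0, 4): z = -20

Feasible with finite optimum z* = -20 at (0, 4).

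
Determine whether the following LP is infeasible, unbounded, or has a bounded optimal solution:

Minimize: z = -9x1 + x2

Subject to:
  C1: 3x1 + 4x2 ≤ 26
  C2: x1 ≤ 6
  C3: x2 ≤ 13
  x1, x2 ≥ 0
The point (6, 0) satisfies every constraint, so the LP is feasible; the constraints give x1 ≤ 6 and x2 ≤ 13, which with x1, x2 ≥ 0 keep the feasible region inside a bounded box. A feasible, bounded LP attains a finite optimum at a vertex.

Evaluating z = -9x1 + x2 at each vertex:
  (0, 0): z = 0
  (6, 0): z = -54
  (6, 2): z = -52
  (0, 6.5): z = 6.5

Bounded optimum: z* = -54 at (6, 0).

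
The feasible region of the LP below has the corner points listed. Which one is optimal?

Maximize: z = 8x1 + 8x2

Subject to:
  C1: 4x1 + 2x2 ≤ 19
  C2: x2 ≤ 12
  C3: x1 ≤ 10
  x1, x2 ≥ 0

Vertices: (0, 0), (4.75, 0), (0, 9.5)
Evaluating z = 8x1 + 8x2 at each vertex:
  (0, 0): z = 0
  (4.75, 0): z = 38
  (0, 9.5): z = 76

The largest value is z = 76, attained at (0, 9.5).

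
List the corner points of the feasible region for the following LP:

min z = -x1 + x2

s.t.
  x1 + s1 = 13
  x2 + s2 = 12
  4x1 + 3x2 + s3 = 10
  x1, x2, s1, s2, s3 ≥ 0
Each vertex is the intersection of two constraint boundaries that also satisfies all remaining constraints:
  x1 = 0 and x2 = 0 → (0, 0)
  4x1 + 3x2 = 10 and x2 = 0 → (2.5, 0)
  4x1 + 3x2 = 10 and x1 = 0 → (0, 3.333)

Vertices: (0, 0), (2.5, 0), (0, 3.333)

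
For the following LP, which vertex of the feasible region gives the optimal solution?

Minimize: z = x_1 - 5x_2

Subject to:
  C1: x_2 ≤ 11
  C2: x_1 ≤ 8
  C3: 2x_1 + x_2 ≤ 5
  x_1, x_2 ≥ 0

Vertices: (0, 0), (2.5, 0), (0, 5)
(0, 5) with z = -25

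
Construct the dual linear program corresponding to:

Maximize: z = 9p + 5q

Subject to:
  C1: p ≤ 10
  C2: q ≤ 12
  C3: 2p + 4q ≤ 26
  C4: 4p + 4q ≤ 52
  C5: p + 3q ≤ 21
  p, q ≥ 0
Minimize: z = 10y1 + 12y2 + 26y3 + 52y4 + 21y5

Subject to:
  C1: -y1 - 2y3 - 4y4 - y5 ≤ -9
  C2: -y2 - 4y3 - 4y4 - 3y5 ≤ -5
  y1, y2, y3, y4, y5 ≥ 0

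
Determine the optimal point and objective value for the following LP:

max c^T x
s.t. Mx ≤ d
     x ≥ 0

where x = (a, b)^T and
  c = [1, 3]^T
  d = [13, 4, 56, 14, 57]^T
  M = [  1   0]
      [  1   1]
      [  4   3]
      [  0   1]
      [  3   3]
Each vertex is the intersection of two constraint boundaries that also satisfies all remaining constraints:
  a = 0 and b = 0 → (0, 0)
  a + b = 4 and b = 0 → (4, 0)
  a + b = 4 and a = 0 → (0, 4)

Evaluating z = a + 3b at each vertex:
  (0, 0): z = 0
  (4, 0): z = 4
  (0, 4): z = 12

The maximum is at (0, 4) with z = 12.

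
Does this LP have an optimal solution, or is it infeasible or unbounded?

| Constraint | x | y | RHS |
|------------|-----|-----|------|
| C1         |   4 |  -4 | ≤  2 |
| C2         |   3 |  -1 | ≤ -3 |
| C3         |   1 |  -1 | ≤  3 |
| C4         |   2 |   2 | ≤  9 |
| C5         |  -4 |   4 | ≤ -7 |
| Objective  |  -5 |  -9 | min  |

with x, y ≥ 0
C1 requires 4x - 4y ≤ 2, while C5 (-4x + 4y ≤ -7) is equivalent to 4x - 4y ≥ 7. Together they would need 7 ≤ 4x - 4y ≤ 2, which is impossible since 7 > 2. No point satisfies all constraints.

Infeasible: no point satisfies all constraints simultaneously.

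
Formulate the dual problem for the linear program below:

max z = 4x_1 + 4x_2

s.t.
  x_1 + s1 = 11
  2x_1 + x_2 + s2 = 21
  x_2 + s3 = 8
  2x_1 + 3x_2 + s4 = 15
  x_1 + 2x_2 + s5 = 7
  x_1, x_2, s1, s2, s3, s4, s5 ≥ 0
Minimize: z = 11y1 + 21y2 + 8y3 + 15y4 + 7y5

Subject to:
  C1: -y1 - 2y2 - 2y4 - y5 ≤ -4
  C2: -y2 - y3 - 3y4 - 2y5 ≤ -4
  y1, y2, y3, y4, y5 ≥ 0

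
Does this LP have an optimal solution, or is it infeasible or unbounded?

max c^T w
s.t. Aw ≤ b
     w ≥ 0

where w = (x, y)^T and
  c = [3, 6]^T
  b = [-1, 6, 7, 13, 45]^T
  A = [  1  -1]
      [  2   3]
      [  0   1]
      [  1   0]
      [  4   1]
The point (0, 2) satisfies every constraint, so the LP is feasible; the constraints give x ≤ 13 and y ≤ 7, which with x, y ≥ 0 keep the feasible region inside a bounded box. A feasible, bounded LP attains a finite optimum at a vertex.

Evaluating z = 3x + 6y at each vertex:
  (0, 1): z = 6
  (0.6, 1.6): z = 11.4
  (0, 2): z = 12

Bounded optimum: z* = 12 at (0, 2).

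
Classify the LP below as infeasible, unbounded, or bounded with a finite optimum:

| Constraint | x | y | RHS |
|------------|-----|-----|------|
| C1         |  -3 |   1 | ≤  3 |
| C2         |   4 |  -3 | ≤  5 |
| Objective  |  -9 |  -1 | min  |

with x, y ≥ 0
Feasible point: (0, 0) satisfies every constraint, so the LP is feasible.
Direction d = (1, 3): for each constraint row a, a·d ≤ 0 —
  (-3)(1) + (1)(3) = 0 ≤ 0
  (4)(1) + (-3)(3) = -5 ≤ 0
and d ≥ 0, so (0, 0) + t·d stays feasible for every t ≥ 0. Along this ray z = -9x - y changes by -12 per unit t, so z → −∞.

Unbounded: there is a feasible ray along which z → −∞.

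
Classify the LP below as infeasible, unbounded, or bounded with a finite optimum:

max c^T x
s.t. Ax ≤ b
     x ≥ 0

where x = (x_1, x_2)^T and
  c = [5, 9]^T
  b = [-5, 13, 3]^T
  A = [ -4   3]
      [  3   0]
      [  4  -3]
One constraint requires 4x_1 - 3x_2 ≤ 3, while the constraint -4x_1 + 3x_2 ≤ -5 is equivalent to 4x_1 - 3x_2 ≥ 5. Together they would need 5 ≤ 4x_1 - 3x_2 ≤ 3, which is impossible since 5 > 3. No point satisfies all constraints.

Infeasible: no point satisfies all constraints simultaneously.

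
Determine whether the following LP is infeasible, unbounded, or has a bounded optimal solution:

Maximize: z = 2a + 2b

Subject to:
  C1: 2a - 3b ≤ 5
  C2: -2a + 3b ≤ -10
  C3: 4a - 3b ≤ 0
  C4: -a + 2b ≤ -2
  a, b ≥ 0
C1 requires 2a - 3b ≤ 5, while C2 (-2a + 3b ≤ -10) is equivalent to 2a - 3b ≥ 10. Together they would need 10 ≤ 2a - 3b ≤ 5, which is impossible since 10 > 5. No point satisfies all constraints.

The feasible region is empty; the LP is infeasible.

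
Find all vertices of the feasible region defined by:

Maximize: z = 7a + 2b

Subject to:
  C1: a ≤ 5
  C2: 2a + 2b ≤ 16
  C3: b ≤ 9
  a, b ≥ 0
Each vertex is the intersection of two constraint boundaries that also satisfies all remaining constraints:
  a = 0 and b = 0 → (0, 0)
  a = 5 and b = 0 → (5, 0)
  a = 5 and 2a + 2b = 16 → (5, 3)
  2a + 2b = 16 and a = 0 → (0, 8)

Vertices: (0, 0), (5, 0), (5, 3), (0, 8)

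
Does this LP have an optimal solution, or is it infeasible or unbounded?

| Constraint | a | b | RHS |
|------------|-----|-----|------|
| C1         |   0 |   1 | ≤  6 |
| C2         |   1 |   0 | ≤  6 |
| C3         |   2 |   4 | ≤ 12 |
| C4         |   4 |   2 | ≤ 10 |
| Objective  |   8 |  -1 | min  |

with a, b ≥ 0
The point (0, 3) satisfies every constraint, so the LP is feasible; the constraints give a ≤ 6 and b ≤ 6, which with a, b ≥ 0 keep the feasible region inside a bounded box. A feasible, bounded LP attains a finite optimum at a vertex.

Evaluating z = 8a - b at each vertex:
  (0, 0): z = 0
  (2.5, 0): z = 20
  (1.333, 2.333): z = 8.333
  (0, 3): z = -3

Bounded optimum: z* = -3 at (0, 3).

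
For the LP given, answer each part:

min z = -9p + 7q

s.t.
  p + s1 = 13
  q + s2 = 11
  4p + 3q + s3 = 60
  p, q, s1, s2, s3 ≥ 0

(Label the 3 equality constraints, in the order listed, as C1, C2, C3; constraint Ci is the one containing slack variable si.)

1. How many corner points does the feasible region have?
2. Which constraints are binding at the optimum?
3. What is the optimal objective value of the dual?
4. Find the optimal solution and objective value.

1. 5
2. C1, q ≥ 0
3. -117 (by strong duality, equal to the primal optimum)
4. p = 13, q = 0, z = -117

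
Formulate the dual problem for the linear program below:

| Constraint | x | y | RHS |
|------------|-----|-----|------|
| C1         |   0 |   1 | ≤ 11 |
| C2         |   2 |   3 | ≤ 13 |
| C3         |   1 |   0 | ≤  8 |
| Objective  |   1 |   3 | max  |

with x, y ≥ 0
Minimize: z = 11y1 + 13y2 + 8y3

Subject to:
  C1: -2y2 - y3 ≤ -1
  C2: -y1 - 3y2 ≤ -3
  y1, y2, y3 ≥ 0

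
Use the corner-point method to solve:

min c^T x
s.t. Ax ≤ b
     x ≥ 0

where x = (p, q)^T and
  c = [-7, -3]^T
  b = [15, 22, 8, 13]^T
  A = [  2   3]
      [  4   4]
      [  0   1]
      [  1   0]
p = 5.5, q = 0, z = -38.5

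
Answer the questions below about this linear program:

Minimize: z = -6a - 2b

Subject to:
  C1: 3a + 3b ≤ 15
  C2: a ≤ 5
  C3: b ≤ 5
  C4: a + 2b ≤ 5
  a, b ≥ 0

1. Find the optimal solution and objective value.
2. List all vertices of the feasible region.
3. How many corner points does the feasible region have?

1. a = 5, b = 0, z = -30
2. (0, 0), (5, 0), (0, 2.5)
3. 3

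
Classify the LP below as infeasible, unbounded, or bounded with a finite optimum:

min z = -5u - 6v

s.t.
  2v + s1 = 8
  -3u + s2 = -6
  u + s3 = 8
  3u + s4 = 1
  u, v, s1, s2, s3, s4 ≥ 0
The row 3u + s4 = 1 with s4 ≥ 0 requires 3u ≤ 1, while the row -3u + s2 = -6 with s2 ≥ 0 is equivalent to 3u ≥ 6. Together they would need 6 ≤ 3u ≤ 1, which is impossible since 6 > 1. No point satisfies all constraints.

The feasible region is empty; the LP is infeasible.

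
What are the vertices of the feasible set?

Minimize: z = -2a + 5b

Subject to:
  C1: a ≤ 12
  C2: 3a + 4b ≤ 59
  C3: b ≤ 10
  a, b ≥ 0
Each vertex is the intersection of two constraint boundaries that also satisfies all remaining constraints:
  a = 0 and b = 0 → (0, 0)
  a = 12 and b = 0 → (12, 0)
  a = 12 and 3a + 4b = 59 → (12, 5.75)
  3a + 4b = 59 and b = 10 → (6.333, 10)
  b = 10 and a = 0 → (0, 10)

Vertices: (0, 0), (12, 0), (12, 5.75), (6.333, 10), (0, 10)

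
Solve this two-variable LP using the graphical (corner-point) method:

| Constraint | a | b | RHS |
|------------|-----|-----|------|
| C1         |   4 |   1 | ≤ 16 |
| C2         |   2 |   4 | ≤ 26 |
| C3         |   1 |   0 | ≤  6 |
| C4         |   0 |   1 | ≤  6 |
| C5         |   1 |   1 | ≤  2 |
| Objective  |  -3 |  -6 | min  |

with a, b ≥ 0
Each vertex is the intersection of two constraint boundaries that also satisfies all remaining constraints:
  a = 0 and b = 0 → (0, 0)
  a + b = 2 and b = 0 → (2, 0)
  a + b = 2 and a = 0 → (0, 2)

Evaluating z = -3a - 6b at each vertex:
  (0, 0): z = 0
  (2, 0): z = -6
  (0, 2): z = -12

The minimum is at (0, 2) with z = -12.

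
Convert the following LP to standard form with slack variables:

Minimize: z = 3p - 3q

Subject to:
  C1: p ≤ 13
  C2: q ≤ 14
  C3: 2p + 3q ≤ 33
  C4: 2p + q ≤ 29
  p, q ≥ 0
min z = 3p - 3q

s.t.
  p + s1 = 13
  q + s2 = 14
  2p + 3q + s3 = 33
  2p + q + s4 = 29
  p, q, s1, s2, s3, s4 ≥ 0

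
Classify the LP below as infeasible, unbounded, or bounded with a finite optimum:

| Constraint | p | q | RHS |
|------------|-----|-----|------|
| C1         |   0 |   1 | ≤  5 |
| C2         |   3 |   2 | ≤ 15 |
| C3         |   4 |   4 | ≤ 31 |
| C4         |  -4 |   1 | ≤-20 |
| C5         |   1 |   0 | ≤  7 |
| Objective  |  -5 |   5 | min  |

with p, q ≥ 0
The point (5, 0) satisfies every constraint, so the LP is feasible; the constraints give p ≤ 7 and q ≤ 5, which with p, q ≥ 0 keep the feasible region inside a bounded box. A feasible, bounded LP attains a finite optimum at a vertex.

The LP has an optimal solution: (5, 0) with z = -25.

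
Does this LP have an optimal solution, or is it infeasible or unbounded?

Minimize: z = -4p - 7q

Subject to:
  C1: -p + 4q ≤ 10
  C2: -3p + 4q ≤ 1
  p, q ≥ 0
Feasible point: (0, 0) satisfies every constraint, so the LP is feasible.
Direction d = (1, 0): for each constraint row a, a·d ≤ 0 —
  (-1)(1) + (4)(0) = -1 ≤ 0
  (-3)(1) + (4)(0) = -3 ≤ 0
and d ≥ 0, so (0, 0) + t·d stays feasible for every t ≥ 0. Along this ray z = -4p - 7q changes by -4 per unit t, so z → −∞.

Unbounded — the objective can decrease without bound over the feasible region.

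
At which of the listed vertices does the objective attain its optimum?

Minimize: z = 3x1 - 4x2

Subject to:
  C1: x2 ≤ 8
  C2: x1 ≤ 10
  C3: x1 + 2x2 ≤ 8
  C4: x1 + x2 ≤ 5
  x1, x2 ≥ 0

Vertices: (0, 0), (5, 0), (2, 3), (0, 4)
(0, 4) with z = -16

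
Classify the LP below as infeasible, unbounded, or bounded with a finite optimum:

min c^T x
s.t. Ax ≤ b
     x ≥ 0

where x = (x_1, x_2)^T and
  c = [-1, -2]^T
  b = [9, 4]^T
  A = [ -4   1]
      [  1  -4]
Feasible point: (0, 0) satisfies every constraint, so the LP is feasible.
Direction d = (1, 1): for each constraint row a, a·d ≤ 0 —
  (-4)(1) + (1)(1) = -3 ≤ 0
  (1)(1) + (-4)(1) = -3 ≤ 0
and d ≥ 0, so (0, 0) + t·d stays feasible for every t ≥ 0. Along this ray z = -x_1 - 2x_2 changes by -3 per unit t, so z → −∞.

Unbounded: there is a feasible ray along which z → −∞.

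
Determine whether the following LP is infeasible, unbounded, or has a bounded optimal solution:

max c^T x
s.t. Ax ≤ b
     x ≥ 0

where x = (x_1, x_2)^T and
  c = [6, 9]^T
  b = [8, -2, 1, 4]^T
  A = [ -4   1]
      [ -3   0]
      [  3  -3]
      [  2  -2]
Feasible point: (1, 1) satisfies every constraint, so the LP is feasible.
Direction d = (1, 1): for each constraint row a, a·d ≤ 0 —
  (-4)(1) + (1)(1) = -3 ≤ 0
  (-3)(1) + (0)(1) = -3 ≤ 0
  (3)(1) + (-3)(1) = 0 ≤ 0
  (2)(1) + (-2)(1) = 0 ≤ 0
and d ≥ 0, so (1, 1) + t·d stays feasible for every t ≥ 0. Along this ray z = 6x_1 + 9x_2 changes by 15 per unit t, so z → +∞.

Unbounded: there is a feasible ray along which z → +∞.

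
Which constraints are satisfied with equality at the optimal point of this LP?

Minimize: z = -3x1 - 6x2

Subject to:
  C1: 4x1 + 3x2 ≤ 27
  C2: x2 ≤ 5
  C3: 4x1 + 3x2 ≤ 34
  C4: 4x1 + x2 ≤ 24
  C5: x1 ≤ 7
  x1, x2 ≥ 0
Optimal: x1 = 3, x2 = 5
Binding: C1, C2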